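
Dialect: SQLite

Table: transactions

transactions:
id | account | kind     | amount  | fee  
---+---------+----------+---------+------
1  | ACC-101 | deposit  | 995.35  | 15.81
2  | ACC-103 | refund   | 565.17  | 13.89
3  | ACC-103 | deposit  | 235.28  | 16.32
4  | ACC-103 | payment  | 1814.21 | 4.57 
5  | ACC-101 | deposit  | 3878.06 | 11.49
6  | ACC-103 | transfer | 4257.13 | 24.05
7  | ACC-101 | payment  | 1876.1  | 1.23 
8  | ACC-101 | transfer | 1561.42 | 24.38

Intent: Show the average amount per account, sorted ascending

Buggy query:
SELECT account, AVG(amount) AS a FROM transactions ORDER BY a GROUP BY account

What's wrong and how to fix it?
Bug: GROUP BY must precede ORDER BY

Fix: Move ORDER BY to the end, after GROUP BY

Corrected query:
SELECT account, AVG(amount) AS a FROM transactions GROUP BY account ORDER BY a

Result:
account | a        
--------+----------
ACC-103 | 1717.9475
ACC-101 | 2077.7325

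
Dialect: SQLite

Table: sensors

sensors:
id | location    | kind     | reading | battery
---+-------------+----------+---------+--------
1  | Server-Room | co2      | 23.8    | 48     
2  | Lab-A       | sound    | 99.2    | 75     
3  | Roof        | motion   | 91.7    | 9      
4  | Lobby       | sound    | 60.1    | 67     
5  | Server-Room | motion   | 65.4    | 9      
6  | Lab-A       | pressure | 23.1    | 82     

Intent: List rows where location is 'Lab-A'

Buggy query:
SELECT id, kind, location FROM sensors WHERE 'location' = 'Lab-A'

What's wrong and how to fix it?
Bug: 'location' in single quotes is a string literal, not the column; the comparison is literal-vs-literal and never true

Fix: Remove the quotes around the column name (or use double quotes for an identifier)

Corrected query:
SELECT id, kind, location FROM sensors WHERE location = 'Lab-A'

Result:
id | kind     | location
---+----------+---------
2  | sound    | Lab-A   
6  | pressure | Lab-A   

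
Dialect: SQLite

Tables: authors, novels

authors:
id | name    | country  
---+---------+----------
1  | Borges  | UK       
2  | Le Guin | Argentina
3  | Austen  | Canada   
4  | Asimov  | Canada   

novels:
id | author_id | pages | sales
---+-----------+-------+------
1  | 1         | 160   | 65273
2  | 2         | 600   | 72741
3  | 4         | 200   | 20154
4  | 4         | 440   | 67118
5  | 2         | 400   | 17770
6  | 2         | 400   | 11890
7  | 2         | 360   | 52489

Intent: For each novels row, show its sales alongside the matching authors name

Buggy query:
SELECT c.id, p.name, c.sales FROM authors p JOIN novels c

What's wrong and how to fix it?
Bug: JOIN with no ON clause produces a cartesian product; every novels row pairs with every authors row

Fix: Specify the join condition linking the foreign key to the parent id

Corrected query:
SELECT c.id, p.name, c.sales FROM authors p JOIN novels c ON c.author_id = p.id

Result:
id | name    | sales
---+---------+------
1  | Borges  | 65273
2  | Le Guin | 72741
3  | Asimov  | 20154
4  | Asimov  | 67118
5  | Le Guin | 17770
6  | Le Guin | 11890
7  | Le Guin | 52489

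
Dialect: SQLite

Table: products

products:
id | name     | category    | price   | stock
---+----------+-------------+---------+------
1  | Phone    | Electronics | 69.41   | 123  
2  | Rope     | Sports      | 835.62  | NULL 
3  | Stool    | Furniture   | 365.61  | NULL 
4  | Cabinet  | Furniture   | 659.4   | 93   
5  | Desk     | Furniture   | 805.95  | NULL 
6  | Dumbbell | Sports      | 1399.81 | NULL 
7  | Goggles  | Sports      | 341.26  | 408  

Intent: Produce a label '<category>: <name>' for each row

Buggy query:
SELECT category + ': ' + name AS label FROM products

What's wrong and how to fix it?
Bug: SQLite uses || for string concatenation; + coerces text to numbers (yielding 0)

Fix: Use the || operator for string concatenation

Corrected query:
SELECT category || ': ' || name AS label FROM products

Result:
label             
------------------
Electronics: Phone
Sports: Rope      
Furniture: Stool  
Furniture: Cabinet
Furniture: Desk   
Sports: Dumbbell  
Sports: Goggles   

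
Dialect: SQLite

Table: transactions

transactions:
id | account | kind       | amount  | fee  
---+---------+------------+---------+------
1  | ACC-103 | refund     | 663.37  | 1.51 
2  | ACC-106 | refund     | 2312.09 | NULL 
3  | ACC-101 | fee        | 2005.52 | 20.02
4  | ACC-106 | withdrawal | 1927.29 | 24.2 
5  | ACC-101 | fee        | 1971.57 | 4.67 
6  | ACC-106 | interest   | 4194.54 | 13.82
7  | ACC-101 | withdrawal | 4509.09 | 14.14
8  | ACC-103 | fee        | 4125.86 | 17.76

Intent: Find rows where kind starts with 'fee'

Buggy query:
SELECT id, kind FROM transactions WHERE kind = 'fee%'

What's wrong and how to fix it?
Bug: '=' compares the literal string including the % character; pattern matching needs LIKE

Fix: Replace '=' with LIKE so 'fee%' is treated as a pattern

Corrected query:
SELECT id, kind FROM transactions WHERE kind LIKE 'fee%'

Result:
id | kind
---+-----
3  | fee 
5  | fee 
8  | fee 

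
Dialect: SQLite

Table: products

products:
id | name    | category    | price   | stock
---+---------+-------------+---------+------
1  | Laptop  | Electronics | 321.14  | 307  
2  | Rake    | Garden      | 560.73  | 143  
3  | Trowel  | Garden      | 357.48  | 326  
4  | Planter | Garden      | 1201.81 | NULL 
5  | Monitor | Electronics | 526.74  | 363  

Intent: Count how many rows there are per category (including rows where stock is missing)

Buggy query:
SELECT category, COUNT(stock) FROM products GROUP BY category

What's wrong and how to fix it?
Bug: COUNT(stock) skips NULLs, so groups with missing stock are undercounted

Fix: Replace COUNT(stock) with COUNT(*)

Corrected query:
SELECT category, COUNT(*) FROM products GROUP BY category

Result:
category    | COUNT(*)
------------+---------
Electronics | 2       
Garden      | 3       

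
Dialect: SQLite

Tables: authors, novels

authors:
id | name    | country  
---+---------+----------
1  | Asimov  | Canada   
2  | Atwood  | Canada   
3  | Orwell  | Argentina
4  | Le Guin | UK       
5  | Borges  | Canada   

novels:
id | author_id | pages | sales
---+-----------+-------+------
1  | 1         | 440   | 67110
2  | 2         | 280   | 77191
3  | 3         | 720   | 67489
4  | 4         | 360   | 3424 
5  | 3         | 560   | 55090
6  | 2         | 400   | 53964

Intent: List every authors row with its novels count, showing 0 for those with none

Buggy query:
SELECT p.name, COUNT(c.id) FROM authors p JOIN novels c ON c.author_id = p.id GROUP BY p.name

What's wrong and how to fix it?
Bug: INNER JOIN drops authors rows that have no matching novels rows

Fix: Switch to LEFT JOIN to retain unmatched parent rows

Corrected query:
SELECT p.name, COUNT(c.id) FROM authors p LEFT JOIN novels c ON c.author_id = p.id GROUP BY p.name

Result:
name    | COUNT(c.id)
--------+------------
Asimov  | 1          
Atwood  | 2          
Borges  | 0          
Le Guin | 1          
Orwell  | 2          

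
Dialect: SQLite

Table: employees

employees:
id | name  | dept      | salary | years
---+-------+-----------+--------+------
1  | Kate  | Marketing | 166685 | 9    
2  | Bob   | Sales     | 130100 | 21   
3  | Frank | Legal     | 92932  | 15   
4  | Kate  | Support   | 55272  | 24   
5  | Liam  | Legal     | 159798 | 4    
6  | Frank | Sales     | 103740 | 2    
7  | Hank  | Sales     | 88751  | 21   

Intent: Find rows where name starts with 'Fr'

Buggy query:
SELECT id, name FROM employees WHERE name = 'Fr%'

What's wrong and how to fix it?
Bug: Wildcards only work with LIKE; '=' treats '%' as a literal character

Fix: Replace '=' with LIKE so 'Fr%' is treated as a pattern

Corrected query:
SELECT id, name FROM employees WHERE name LIKE 'Fr%'

Result:
id | name 
---+------
3  | Frank
6  | Frank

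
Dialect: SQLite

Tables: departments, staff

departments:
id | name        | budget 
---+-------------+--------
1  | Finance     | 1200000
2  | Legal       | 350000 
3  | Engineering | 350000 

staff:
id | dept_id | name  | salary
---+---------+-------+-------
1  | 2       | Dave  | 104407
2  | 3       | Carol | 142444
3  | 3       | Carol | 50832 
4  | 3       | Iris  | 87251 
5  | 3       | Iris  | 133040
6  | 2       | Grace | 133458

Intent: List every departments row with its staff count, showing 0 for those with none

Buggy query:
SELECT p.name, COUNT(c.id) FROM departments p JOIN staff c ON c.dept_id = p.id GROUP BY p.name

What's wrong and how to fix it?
Bug: INNER JOIN drops departments rows that have no matching staff rows

Fix: Use LEFT JOIN so parents without children still appear (COUNT(c.id) gives 0)

Corrected query:
SELECT p.name, COUNT(c.id) FROM departments p LEFT JOIN staff c ON c.dept_id = p.id GROUP BY p.name

Result:
name        | COUNT(c.id)
------------+------------
Engineering | 4          
Finance     | 0          
Legal       | 2          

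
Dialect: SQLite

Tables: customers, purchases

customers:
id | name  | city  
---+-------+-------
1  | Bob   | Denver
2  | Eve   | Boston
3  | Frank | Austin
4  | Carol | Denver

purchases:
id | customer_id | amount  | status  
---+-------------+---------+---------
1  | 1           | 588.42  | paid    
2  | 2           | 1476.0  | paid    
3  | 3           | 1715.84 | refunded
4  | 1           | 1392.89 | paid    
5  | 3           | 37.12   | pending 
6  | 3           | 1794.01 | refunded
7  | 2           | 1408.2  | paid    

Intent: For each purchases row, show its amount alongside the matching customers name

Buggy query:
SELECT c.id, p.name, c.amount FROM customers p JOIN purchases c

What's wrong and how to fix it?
Bug: JOIN with no ON clause produces a cartesian product; every purchases row pairs with every customers row

Fix: Specify the join condition linking the foreign key to the parent id

Corrected query:
SELECT c.id, p.name, c.amount FROM customers p JOIN purchases c ON c.customer_id = p.id

Result:
id | name  | amount 
---+-------+--------
1  | Bob   | 588.42 
2  | Eve   | 1476   
3  | Frank | 1715.84
4  | Bob   | 1392.89
5  | Frank | 37.12  
6  | Frank | 1794.01
7  | Eve   | 1408.2 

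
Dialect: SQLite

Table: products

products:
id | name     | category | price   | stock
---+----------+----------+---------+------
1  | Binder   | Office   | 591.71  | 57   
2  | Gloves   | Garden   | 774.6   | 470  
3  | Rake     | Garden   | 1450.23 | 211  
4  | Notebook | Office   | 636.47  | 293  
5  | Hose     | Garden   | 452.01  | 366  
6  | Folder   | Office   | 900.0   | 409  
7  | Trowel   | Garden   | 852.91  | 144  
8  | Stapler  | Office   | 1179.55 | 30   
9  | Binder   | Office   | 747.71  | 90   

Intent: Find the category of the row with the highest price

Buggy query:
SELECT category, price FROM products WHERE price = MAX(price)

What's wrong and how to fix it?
Bug: WHERE is evaluated per row; an aggregate over the whole table isn't defined there

Fix: Use a subquery: WHERE price = (SELECT MAX(price) FROM products)

Corrected query:
SELECT category, price FROM products WHERE price = (SELECT MAX(price) FROM products)

Result:
category | price  
---------+--------
Garden   | 1450.23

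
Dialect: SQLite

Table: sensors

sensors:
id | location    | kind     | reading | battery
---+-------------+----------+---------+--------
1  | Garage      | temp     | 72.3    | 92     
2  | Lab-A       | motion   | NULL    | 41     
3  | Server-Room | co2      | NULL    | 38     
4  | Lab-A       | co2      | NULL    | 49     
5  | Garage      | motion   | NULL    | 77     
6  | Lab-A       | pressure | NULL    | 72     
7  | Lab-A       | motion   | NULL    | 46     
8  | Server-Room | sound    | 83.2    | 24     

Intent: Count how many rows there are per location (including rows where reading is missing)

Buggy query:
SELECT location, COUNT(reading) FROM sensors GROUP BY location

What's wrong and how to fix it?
Bug: COUNT(column) counts non-NULL values only; rows with NULL reading aren't counted

Fix: Use COUNT(*) to count all rows regardless of NULL

Corrected query:
SELECT location, COUNT(*) FROM sensors GROUP BY location

Result:
location    | COUNT(*)
------------+---------
Garage      | 2       
Lab-A       | 4       
Server-Room | 2       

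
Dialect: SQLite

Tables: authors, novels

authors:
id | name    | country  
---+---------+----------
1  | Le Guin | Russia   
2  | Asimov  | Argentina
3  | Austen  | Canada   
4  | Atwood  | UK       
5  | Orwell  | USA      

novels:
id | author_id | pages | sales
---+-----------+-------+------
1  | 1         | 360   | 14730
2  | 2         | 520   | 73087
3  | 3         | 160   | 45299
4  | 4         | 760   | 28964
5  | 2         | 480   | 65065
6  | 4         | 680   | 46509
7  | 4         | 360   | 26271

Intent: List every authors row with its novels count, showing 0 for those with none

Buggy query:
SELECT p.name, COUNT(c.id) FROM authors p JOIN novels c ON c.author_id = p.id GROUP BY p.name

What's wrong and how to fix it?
Bug: An inner join excludes parents with zero children

Fix: Use LEFT JOIN so parents without children still appear (COUNT(c.id) gives 0)

Corrected query:
SELECT p.name, COUNT(c.id) FROM authors p LEFT JOIN novels c ON c.author_id = p.id GROUP BY p.name

Result:
name    | COUNT(c.id)
--------+------------
Asimov  | 2          
Atwood  | 3          
Austen  | 1          
Le Guin | 1          
Orwell  | 0          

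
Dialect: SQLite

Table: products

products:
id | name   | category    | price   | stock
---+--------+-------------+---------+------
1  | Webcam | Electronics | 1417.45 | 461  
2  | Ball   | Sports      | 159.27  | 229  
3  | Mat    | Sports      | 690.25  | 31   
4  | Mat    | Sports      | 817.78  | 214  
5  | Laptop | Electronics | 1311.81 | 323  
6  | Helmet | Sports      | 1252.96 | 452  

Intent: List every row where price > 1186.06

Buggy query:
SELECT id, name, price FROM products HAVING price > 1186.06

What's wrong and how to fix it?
Bug: HAVING filters the output of aggregation, but this query has no GROUP BY and no aggregate functions, so SQLite rejects it (HAVING clause on a non-aggregate query); the condition here is per row

Fix: Use WHERE for row-level filtering

Corrected query:
SELECT id, name, price FROM products WHERE price > 1186.06

Result:
id | name   | price  
---+--------+--------
1  | Webcam | 1417.45
5  | Laptop | 1311.81
6  | Helmet | 1252.96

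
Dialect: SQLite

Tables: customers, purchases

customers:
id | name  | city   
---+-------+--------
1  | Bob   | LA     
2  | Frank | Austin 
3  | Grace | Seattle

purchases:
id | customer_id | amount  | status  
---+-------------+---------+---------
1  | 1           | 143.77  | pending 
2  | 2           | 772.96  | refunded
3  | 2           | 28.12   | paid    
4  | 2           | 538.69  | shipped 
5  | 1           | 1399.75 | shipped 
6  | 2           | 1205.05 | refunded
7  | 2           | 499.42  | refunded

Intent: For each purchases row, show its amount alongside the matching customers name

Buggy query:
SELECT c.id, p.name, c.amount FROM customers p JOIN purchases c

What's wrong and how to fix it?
Bug: Missing join condition: each purchases row is matched to all customers rows instead of just its own

Fix: Specify the join condition linking the foreign key to the parent id

Corrected query:
SELECT c.id, p.name, c.amount FROM customers p JOIN purchases c ON c.customer_id = p.id

Result:
id | name  | amount 
---+-------+--------
1  | Bob   | 143.77 
2  | Frank | 772.96 
3  | Frank | 28.12  
4  | Frank | 538.69 
5  | Bob   | 1399.75
6  | Frank | 1205.05
7  | Frank | 499.42 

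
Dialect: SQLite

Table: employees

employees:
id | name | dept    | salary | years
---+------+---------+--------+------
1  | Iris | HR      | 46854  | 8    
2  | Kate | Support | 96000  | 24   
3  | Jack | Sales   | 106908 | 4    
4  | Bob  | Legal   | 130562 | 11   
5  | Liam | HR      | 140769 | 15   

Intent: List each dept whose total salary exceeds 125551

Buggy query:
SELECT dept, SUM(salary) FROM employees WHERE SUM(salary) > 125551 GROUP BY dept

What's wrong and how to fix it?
Bug: Aggregate functions cannot appear in a WHERE clause

Fix: Use HAVING (which filters groups after aggregation) instead of WHERE

Corrected query:
SELECT dept, SUM(salary) FROM employees GROUP BY dept HAVING SUM(salary) > 125551

Result:
dept  | SUM(salary)
------+------------
HR    | 187623     
Legal | 130562     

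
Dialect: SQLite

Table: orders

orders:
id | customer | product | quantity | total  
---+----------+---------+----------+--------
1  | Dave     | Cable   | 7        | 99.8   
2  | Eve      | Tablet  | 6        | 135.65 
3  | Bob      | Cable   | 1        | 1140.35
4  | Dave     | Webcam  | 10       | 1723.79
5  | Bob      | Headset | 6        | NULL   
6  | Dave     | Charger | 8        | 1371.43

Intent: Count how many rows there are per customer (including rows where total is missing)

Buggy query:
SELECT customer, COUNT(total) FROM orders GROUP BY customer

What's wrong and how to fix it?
Bug: COUNT(total) skips NULLs, so groups with missing total are undercounted

Fix: Use COUNT(*) to count all rows regardless of NULL

Corrected query:
SELECT customer, COUNT(*) FROM orders GROUP BY customer

Result:
customer | COUNT(*)
---------+---------
Bob      | 2       
Dave     | 3       
Eve      | 1       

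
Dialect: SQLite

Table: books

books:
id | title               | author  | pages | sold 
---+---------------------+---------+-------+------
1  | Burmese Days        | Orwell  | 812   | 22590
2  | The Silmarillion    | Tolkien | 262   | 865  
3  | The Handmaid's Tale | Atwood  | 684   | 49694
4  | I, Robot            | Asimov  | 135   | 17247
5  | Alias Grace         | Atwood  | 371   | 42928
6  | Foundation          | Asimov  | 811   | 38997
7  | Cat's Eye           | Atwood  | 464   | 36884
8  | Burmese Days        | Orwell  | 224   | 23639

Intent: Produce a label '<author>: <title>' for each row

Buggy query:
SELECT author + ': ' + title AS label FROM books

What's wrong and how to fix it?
Bug: SQLite uses || for string concatenation; + coerces text to numbers (yielding 0)

Fix: Replace + with || to concatenate text

Corrected query:
SELECT author || ': ' || title AS label FROM books

Result:
label                      
---------------------------
Orwell: Burmese Days       
Tolkien: The Silmarillion  
Atwood: The Handmaid's Tale
Asimov: I, Robot           
Atwood: Alias Grace        
Asimov: Foundation         
Atwood: Cat's Eye          
Orwell: Burmese Days       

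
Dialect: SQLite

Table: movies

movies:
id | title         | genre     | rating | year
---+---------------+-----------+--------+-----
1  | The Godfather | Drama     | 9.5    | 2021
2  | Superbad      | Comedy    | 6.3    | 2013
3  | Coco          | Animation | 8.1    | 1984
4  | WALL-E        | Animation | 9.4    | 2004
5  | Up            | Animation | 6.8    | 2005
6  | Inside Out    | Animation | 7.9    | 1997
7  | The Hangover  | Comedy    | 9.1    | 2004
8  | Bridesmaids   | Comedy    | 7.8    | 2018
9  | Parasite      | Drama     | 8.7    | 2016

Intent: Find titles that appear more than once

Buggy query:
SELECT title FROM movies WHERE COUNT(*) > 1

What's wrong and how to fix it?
Bug: COUNT(*) is an aggregate and cannot be used in WHERE

Fix: GROUP BY title, then filter groups with HAVING COUNT(*) > 1

Corrected query:
SELECT title FROM movies GROUP BY title HAVING COUNT(*) > 1

Result:
(no rows)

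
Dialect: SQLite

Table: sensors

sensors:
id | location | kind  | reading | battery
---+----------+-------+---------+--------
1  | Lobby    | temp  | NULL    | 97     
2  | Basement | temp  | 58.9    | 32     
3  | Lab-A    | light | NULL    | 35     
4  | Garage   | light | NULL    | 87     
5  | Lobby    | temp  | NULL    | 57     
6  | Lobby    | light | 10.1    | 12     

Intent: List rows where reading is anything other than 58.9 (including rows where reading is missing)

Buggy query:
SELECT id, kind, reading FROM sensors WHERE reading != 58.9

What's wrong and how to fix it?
Bug: 'reading != 58.9' is unknown when reading is NULL, so NULL rows are silently excluded

Fix: Add an explicit OR reading IS NULL to include the missing-value rows

Corrected query:
SELECT id, kind, reading FROM sensors WHERE reading != 58.9 OR reading IS NULL

Result:
id | kind  | reading
---+-------+--------
1  | temp  | NULL   
3  | light | NULL   
4  | light | NULL   
5  | temp  | NULL   
6  | light | 10.1   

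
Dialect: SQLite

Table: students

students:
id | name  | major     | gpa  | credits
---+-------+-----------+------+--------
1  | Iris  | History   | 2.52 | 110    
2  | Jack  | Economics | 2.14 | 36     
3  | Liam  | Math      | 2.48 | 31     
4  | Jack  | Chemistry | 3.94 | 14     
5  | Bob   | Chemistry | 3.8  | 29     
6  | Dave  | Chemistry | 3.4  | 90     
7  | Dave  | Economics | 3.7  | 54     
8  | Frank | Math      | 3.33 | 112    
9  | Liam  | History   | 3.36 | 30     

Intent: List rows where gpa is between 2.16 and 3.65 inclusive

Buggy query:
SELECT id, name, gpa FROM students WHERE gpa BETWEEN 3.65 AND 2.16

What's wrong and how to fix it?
Bug: BETWEEN expects the lower bound first; with 3.65 AND 2.16 the range is empty

Fix: Write BETWEEN 2.16 AND 3.65

Corrected query:
SELECT id, name, gpa FROM students WHERE gpa BETWEEN 2.16 AND 3.65

Result:
id | name  | gpa 
---+-------+-----
1  | Iris  | 2.52
3  | Liam  | 2.48
6  | Dave  | 3.4 
8  | Frank | 3.33
9  | Liam  | 3.36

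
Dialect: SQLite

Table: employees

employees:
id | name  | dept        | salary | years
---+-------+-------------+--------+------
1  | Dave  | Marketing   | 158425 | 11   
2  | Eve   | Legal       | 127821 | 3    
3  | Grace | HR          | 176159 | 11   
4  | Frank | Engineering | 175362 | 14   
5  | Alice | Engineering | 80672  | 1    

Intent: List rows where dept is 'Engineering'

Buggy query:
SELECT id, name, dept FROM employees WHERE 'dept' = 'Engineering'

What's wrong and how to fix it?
Bug: 'dept' in single quotes is a string literal, not the column; the comparison is literal-vs-literal and never true

Fix: Reference the column as dept without single quotes

Corrected query:
SELECT id, name, dept FROM employees WHERE dept = 'Engineering'

Result:
id | name  | dept       
---+-------+------------
4  | Frank | Engineering
5  | Alice | Engineering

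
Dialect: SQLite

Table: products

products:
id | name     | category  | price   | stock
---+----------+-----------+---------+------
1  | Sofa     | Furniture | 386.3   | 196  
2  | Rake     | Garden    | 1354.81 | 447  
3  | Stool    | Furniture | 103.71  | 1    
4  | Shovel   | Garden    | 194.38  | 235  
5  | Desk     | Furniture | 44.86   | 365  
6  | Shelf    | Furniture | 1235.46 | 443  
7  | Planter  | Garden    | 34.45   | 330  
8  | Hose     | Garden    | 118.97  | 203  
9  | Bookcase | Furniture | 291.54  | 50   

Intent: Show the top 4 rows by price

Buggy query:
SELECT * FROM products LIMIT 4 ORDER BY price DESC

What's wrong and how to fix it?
Bug: ORDER BY cannot follow LIMIT; LIMIT is the final clause

Fix: Sort with ORDER BY, then apply LIMIT

Corrected query:
SELECT * FROM products ORDER BY price DESC LIMIT 4

Result:
id | name     | category  | price   | stock
---+----------+-----------+---------+------
2  | Rake     | Garden    | 1354.81 | 447  
6  | Shelf    | Furniture | 1235.46 | 443  
1  | Sofa     | Furniture | 386.3   | 196  
9  | Bookcase | Furniture | 291.54  | 50   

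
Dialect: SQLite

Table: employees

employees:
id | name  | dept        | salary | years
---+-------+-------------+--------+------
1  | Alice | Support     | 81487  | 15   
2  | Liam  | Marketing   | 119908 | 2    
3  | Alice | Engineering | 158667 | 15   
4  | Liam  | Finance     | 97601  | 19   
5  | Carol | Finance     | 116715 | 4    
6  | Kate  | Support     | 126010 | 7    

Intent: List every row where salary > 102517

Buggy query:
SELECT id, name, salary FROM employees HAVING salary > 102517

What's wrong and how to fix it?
Bug: This is a non-aggregate query (no GROUP BY, no aggregates), so in SQLite the HAVING clause is invalid here; a row-level condition belongs in WHERE

Fix: Use WHERE for row-level filtering

Corrected query:
SELECT id, name, salary FROM employees WHERE salary > 102517

Result:
id | name  | salary
---+-------+-------
2  | Liam  | 119908
3  | Alice | 158667
5  | Carol | 116715
6  | Kate  | 126010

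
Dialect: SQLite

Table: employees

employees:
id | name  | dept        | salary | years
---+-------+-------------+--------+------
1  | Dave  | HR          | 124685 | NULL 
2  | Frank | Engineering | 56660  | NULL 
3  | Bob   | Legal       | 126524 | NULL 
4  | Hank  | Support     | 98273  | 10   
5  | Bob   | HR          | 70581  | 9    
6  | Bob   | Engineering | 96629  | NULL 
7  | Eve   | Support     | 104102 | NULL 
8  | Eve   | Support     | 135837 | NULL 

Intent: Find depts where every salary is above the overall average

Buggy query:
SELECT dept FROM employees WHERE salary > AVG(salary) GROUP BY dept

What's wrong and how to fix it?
Bug: AVG() is an aggregate; it can't sit directly in WHERE

Fix: Compute the overall average in a scalar subquery and compare each group's MIN against it in HAVING

Corrected query:
SELECT dept FROM employees GROUP BY dept HAVING MIN(salary) > (SELECT AVG(salary) FROM employees)

Result:
dept 
-----
Legal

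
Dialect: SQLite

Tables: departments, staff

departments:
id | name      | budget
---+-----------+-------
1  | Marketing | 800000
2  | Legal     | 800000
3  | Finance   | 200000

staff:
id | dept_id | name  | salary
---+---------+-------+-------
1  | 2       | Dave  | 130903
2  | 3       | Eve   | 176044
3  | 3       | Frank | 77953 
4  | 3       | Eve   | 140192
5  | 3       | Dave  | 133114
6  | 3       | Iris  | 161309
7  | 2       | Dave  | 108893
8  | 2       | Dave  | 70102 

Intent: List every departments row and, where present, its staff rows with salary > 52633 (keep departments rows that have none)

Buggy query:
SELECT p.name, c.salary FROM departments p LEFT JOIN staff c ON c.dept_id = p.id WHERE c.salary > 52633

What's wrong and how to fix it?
Bug: A WHERE condition on the right-hand table after LEFT JOIN drops unmatched parents

Fix: Move the right-table condition into the ON clause so unmatched parents are kept

Corrected query:
SELECT p.name, c.salary FROM departments p LEFT JOIN staff c ON c.dept_id = p.id AND c.salary > 52633

Result:
name      | salary
----------+-------
Marketing | NULL  
Legal     | 70102 
Legal     | 108893
Legal     | 130903
Finance   | 77953 
Finance   | 133114
Finance   | 140192
Finance   | 161309
Finance   | 176044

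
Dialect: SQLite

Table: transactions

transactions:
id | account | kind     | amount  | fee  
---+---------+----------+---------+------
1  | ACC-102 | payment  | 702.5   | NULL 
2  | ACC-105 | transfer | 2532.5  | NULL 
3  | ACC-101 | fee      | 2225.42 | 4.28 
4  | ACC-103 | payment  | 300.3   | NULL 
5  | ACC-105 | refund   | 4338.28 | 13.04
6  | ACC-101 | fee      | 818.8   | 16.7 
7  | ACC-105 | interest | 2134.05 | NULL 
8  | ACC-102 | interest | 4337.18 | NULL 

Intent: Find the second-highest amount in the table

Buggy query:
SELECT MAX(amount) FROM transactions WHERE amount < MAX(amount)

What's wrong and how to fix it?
Bug: The inner MAX is an aggregate inside WHERE, which is not allowed

Fix: Put the inner MAX in a scalar subquery

Corrected query:
SELECT MAX(amount) FROM transactions WHERE amount < (SELECT MAX(amount) FROM transactions)

Result:
MAX(amount)
-----------
4337.18    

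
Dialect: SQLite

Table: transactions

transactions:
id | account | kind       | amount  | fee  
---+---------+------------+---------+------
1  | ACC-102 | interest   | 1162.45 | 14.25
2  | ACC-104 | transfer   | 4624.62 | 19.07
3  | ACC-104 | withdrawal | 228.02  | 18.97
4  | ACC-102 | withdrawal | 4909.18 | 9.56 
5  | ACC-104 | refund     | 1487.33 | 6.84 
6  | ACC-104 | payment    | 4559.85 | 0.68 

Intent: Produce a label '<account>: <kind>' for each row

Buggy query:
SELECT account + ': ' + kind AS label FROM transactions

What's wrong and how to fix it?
Bug: SQLite uses || for string concatenation; + coerces text to numbers (yielding 0)

Fix: Replace + with || to concatenate text

Corrected query:
SELECT account || ': ' || kind AS label FROM transactions

Result:
label              
-------------------
ACC-102: interest  
ACC-104: transfer  
ACC-104: withdrawal
ACC-102: withdrawal
ACC-104: refund    
ACC-104: payment   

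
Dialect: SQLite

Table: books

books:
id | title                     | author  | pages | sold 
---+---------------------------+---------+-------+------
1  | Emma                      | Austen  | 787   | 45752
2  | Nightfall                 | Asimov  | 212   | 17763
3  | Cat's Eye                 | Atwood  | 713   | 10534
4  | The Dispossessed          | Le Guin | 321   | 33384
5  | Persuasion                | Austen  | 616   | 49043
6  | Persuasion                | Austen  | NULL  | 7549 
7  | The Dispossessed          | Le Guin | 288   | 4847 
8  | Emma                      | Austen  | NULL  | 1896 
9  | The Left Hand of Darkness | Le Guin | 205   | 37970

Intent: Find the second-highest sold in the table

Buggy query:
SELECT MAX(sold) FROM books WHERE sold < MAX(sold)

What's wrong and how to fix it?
Bug: The inner MAX is an aggregate inside WHERE, which is not allowed

Fix: Compute the overall MAX in a subquery, then take MAX of rows below it

Corrected query:
SELECT MAX(sold) FROM books WHERE sold < (SELECT MAX(sold) FROM books)

Result:
MAX(sold)
---------
45752    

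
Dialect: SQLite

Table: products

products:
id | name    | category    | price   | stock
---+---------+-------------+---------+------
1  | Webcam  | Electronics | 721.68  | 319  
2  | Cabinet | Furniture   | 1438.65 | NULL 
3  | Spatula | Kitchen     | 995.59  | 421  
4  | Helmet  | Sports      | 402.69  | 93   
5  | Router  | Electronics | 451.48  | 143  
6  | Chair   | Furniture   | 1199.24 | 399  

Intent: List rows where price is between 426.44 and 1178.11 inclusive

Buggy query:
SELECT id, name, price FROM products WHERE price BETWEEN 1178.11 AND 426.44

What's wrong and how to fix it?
Bug: BETWEEN expects the lower bound first; with 1178.11 AND 426.44 the range is empty

Fix: Swap the bounds so the smaller value comes first

Corrected query:
SELECT id, name, price FROM products WHERE price BETWEEN 426.44 AND 1178.11

Result:
id | name    | price 
---+---------+-------
1  | Webcam  | 721.68
3  | Spatula | 995.59
5  | Router  | 451.48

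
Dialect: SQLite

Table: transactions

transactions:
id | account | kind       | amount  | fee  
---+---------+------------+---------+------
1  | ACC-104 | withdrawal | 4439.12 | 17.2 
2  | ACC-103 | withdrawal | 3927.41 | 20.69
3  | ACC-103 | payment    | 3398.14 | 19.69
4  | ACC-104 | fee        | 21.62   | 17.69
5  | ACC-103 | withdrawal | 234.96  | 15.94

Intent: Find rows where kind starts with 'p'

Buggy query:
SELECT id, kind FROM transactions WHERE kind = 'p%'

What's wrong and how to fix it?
Bug: Wildcards only work with LIKE; '=' treats '%' as a literal character

Fix: Use LIKE for wildcard pattern matching

Corrected query:
SELECT id, kind FROM transactions WHERE kind LIKE 'p%'

Result:
id | kind   
---+--------
3  | payment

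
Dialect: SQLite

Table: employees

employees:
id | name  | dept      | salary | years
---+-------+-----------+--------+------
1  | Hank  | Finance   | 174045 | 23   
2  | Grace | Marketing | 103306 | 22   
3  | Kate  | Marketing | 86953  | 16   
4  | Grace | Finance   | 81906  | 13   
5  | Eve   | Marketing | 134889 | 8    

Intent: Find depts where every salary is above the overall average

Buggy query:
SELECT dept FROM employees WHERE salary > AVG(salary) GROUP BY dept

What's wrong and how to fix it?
Bug: WHERE evaluates per row before aggregation, so AVG() is unavailable

Fix: Compute the overall average in a scalar subquery and compare each group's MIN against it in HAVING

Corrected query:
SELECT dept FROM employees GROUP BY dept HAVING MIN(salary) > (SELECT AVG(salary) FROM employees)

Result:
(no rows)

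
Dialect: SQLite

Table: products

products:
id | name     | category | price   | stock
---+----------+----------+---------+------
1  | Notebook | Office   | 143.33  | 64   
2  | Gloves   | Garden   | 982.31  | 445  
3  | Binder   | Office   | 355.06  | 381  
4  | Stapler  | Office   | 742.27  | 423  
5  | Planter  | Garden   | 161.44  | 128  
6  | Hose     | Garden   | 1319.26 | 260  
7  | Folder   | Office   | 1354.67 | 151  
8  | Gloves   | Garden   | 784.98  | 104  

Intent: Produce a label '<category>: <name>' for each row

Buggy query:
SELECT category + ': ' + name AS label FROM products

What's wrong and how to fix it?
Bug: SQLite uses || for string concatenation; + coerces text to numbers (yielding 0)

Fix: Replace + with || to concatenate text

Corrected query:
SELECT category || ': ' || name AS label FROM products

Result:
label           
----------------
Office: Notebook
Garden: Gloves  
Office: Binder  
Office: Stapler 
Garden: Planter 
Garden: Hose    
Office: Folder  
Garden: Gloves  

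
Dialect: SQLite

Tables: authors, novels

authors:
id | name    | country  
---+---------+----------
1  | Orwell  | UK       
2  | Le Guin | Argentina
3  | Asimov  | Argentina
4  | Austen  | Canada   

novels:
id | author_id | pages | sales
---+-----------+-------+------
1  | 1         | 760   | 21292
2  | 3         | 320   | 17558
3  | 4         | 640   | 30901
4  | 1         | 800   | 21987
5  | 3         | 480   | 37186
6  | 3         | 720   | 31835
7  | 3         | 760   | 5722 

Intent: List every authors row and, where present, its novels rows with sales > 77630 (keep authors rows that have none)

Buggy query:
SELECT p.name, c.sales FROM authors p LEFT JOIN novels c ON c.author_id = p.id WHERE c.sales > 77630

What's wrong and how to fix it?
Bug: Filtering c.sales in WHERE discards the NULL rows produced by LEFT JOIN, turning it into an inner join

Fix: Put 'c.sales > 77630' in the JOIN's ON clause instead of WHERE

Corrected query:
SELECT p.name, c.sales FROM authors p LEFT JOIN novels c ON c.author_id = p.id AND c.sales > 77630

Result:
name    | sales
--------+------
Orwell  | NULL 
Le Guin | NULL 
Asimov  | NULL 
Austen  | NULL 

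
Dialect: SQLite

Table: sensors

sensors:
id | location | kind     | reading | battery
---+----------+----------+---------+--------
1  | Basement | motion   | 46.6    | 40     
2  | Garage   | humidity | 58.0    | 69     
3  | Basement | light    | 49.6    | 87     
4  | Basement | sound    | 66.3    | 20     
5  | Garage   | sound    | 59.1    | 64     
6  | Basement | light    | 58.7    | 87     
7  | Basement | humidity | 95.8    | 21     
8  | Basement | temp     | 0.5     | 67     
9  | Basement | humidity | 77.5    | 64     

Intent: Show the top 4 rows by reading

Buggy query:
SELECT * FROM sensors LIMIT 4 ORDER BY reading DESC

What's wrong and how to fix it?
Bug: LIMIT must come after ORDER BY

Fix: Sort with ORDER BY, then apply LIMIT

Corrected query:
SELECT * FROM sensors ORDER BY reading DESC LIMIT 4

Result:
id | location | kind     | reading | battery
---+----------+----------+---------+--------
7  | Basement | humidity | 95.8    | 21     
9  | Basement | humidity | 77.5    | 64     
4  | Basement | sound    | 66.3    | 20     
5  | Garage   | sound    | 59.1    | 64     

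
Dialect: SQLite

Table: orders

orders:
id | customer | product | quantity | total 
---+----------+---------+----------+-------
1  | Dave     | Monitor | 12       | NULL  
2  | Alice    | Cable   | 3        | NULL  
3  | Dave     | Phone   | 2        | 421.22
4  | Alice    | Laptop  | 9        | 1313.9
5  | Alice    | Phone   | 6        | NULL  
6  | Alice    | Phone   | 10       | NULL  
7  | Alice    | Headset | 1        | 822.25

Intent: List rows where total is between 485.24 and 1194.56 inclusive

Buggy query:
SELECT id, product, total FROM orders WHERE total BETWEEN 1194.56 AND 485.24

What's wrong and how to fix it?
Bug: The bounds are reversed; BETWEEN a AND b requires a <= b to match anything

Fix: Write BETWEEN 485.24 AND 1194.56

Corrected query:
SELECT id, product, total FROM orders WHERE total BETWEEN 485.24 AND 1194.56

Result:
id | product | total 
---+---------+-------
7  | Headset | 822.25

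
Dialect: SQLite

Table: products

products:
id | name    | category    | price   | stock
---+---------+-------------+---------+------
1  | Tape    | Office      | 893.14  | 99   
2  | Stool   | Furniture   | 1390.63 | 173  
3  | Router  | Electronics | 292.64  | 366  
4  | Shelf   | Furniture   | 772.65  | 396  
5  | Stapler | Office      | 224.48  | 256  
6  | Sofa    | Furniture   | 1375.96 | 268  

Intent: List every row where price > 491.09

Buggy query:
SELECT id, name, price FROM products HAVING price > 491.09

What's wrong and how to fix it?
Bug: HAVING filters the output of aggregation, but this query has no GROUP BY and no aggregate functions, so SQLite rejects it (HAVING clause on a non-aggregate query); the condition here is per row

Fix: Use WHERE for row-level filtering

Corrected query:
SELECT id, name, price FROM products WHERE price > 491.09

Result:
id | name  | price  
---+-------+--------
1  | Tape  | 893.14 
2  | Stool | 1390.63
4  | Shelf | 772.65 
6  | Sofa  | 1375.96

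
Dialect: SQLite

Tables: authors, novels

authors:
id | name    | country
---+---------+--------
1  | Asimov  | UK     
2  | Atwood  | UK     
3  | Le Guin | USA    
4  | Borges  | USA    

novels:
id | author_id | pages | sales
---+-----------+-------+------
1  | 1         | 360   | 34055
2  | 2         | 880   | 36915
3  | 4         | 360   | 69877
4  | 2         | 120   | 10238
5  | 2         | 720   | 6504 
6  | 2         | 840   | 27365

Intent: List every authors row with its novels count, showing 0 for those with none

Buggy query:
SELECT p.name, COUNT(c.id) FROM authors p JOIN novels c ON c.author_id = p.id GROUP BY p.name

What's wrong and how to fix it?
Bug: INNER JOIN drops authors rows that have no matching novels rows

Fix: Use LEFT JOIN so parents without children still appear (COUNT(c.id) gives 0)

Corrected query:
SELECT p.name, COUNT(c.id) FROM authors p LEFT JOIN novels c ON c.author_id = p.id GROUP BY p.name

Result:
name    | COUNT(c.id)
--------+------------
Asimov  | 1          
Atwood  | 4          
Borges  | 1          
Le Guin | 0          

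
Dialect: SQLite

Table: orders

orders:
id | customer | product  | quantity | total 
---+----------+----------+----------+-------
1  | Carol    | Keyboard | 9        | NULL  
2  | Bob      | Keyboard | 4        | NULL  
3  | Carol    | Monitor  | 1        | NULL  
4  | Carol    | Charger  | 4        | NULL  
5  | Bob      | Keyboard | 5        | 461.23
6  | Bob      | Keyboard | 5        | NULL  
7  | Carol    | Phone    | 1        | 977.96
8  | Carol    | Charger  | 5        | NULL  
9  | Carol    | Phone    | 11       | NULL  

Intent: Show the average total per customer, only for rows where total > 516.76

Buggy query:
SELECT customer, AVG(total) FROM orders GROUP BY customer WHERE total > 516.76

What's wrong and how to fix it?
Bug: WHERE cannot follow GROUP BY

Fix: Move the WHERE clause before GROUP BY

Corrected query:
SELECT customer, AVG(total) FROM orders WHERE total > 516.76 GROUP BY customer

Result:
customer | AVG(total)
---------+-----------
Carol    | 977.96    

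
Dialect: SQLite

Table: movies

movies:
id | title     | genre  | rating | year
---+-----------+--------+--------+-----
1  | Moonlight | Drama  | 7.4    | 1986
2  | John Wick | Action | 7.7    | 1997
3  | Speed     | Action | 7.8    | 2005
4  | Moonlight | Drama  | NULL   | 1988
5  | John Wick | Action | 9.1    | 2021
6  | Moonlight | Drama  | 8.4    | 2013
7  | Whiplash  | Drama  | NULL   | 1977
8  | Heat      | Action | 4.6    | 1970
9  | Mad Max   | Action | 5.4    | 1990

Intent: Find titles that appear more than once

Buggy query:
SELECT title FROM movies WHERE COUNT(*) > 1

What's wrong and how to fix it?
Bug: COUNT(*) is an aggregate and cannot be used in WHERE

Fix: GROUP BY title, then filter groups with HAVING COUNT(*) > 1

Corrected query:
SELECT title FROM movies GROUP BY title HAVING COUNT(*) > 1

Result:
title    
---------
John Wick
Moonlight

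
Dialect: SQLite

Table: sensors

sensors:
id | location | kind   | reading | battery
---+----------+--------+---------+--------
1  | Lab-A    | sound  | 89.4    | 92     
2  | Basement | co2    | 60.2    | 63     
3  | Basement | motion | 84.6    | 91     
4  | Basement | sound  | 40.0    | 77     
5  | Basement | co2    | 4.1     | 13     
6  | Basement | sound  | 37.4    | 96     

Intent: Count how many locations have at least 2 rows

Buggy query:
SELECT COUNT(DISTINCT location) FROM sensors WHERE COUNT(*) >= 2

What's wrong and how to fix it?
Bug: WHERE filters individual rows, not groups, so a group-level COUNT is invalid there

Fix: Use a subquery that GROUPs and filters with HAVING, then count its rows

Corrected query:
SELECT COUNT(*) FROM (SELECT location FROM sensors GROUP BY location HAVING COUNT(*) >= 2)

Result:
COUNT(*)
--------
1       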